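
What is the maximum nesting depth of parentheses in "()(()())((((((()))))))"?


Input: "()(()())((((((()))))))"
Tracking depth:
  Position 0 '(': depth becomes 1
  Position 1 ')': depth becomes 0
  Position 2 '(': depth becomes 1
  Position 3 '(': depth becomes 2
  Position 4 ')': depth becomes 1
  Position 5 '(': depth becomes 2
  Position 6 ')': depth becomes 1
  Position 7 ')': depth becomes 0
  Position 8 '(': depth becomes 1
  Position 9 '(': depth becomes 2
  Position 10 '(': depth becomes 3
  Position 11 '(': depth becomes 4
  Position 12 '(': depth becomes 5
  Position 13 '(': depth becomes 6
  Position 14 '(': depth becomes 7
  Position 15 ')': depth becomes 6
  Position 16 ')': depth becomes 5
  Position 17 ')': depth becomes 4
  Position 18 ')': depth becomes 3
  Position 19 ')': depth becomes 2
  Position 20 ')': depth becomes 1
  Position 21 ')': depth becomes 0
Maximum depth reached: 7

7


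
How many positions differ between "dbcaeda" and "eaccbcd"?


Comparing "dbcaeda" and "eaccbcd" position by position:
  Position 0: 'd' vs 'e' => DIFFER
  Position 1: 'b' vs 'a' => DIFFER
  Position 2: 'c' vs 'c' => same
  Position 3: 'a' vs 'c' => DIFFER
  Position 4: 'e' vs 'b' => DIFFER
  Position 5: 'd' vs 'c' => DIFFER
  Position 6: 'a' vs 'd' => DIFFER
Positions that differ: 6

6


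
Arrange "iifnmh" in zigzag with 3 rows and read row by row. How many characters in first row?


Zigzag "iifnmh" into 3 rows:
Placing characters:
  'i' => row 0
  'i' => row 1
  'f' => row 2
  'n' => row 1
  'm' => row 0
  'h' => row 1
Rows:
  Row 0: "im"
  Row 1: "inh"
  Row 2: "f"
First row length: 2

2


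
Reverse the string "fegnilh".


Input: fegnilh
Reading characters right to left:
  Position 6: 'h'
  Position 5: 'l'
  Position 4: 'i'
  Position 3: 'n'
  Position 2: 'g'
  Position 1: 'e'
  Position 0: 'f'
Reversed: hlingef

hlingef


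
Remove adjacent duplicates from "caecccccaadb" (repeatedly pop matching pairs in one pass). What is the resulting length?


Input: caecccccaadb
Stack-based adjacent duplicate removal:
  Read 'c': push. Stack: c
  Read 'a': push. Stack: ca
  Read 'e': push. Stack: cae
  Read 'c': push. Stack: caec
  Read 'c': matches stack top 'c' => pop. Stack: cae
  Read 'c': push. Stack: caec
  Read 'c': matches stack top 'c' => pop. Stack: cae
  Read 'c': push. Stack: caec
  Read 'a': push. Stack: caeca
  Read 'a': matches stack top 'a' => pop. Stack: caec
  Read 'd': push. Stack: caecd
  Read 'b': push. Stack: caecdb
Final stack: "caecdb" (length 6)

6


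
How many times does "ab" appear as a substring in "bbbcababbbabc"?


Searching for "ab" in "bbbcababbbabc"
Scanning each position:
  Position 0: "bb" => no
  Position 1: "bb" => no
  Position 2: "bc" => no
  Position 3: "ca" => no
  Position 4: "ab" => MATCH
  Position 5: "ba" => no
  Position 6: "ab" => MATCH
  Position 7: "bb" => no
  Position 8: "bb" => no
  Position 9: "ba" => no
  Position 10: "ab" => MATCH
  Position 11: "bc" => no
Total occurrences: 3

3


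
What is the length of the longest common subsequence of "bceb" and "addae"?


LCS of "bceb" and "addae"
DP table:
           a    d    d    a    e
      0    0    0    0    0    0
  b   0    0    0    0    0    0
  c   0    0    0    0    0    0
  e   0    0    0    0    0    1
  b   0    0    0    0    0    1
LCS length = dp[4][5] = 1

1


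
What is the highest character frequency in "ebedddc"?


Input: ebedddc
Character counts:
  'b': 1
  'c': 1
  'd': 3
  'e': 2
Maximum frequency: 3

3


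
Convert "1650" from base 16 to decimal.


Input: "1650" in base 16
Positional expansion:
  Digit '1' (value 1) x 16^3 = 4096
  Digit '6' (value 6) x 16^2 = 1536
  Digit '5' (value 5) x 16^1 = 80
  Digit '0' (value 0) x 16^0 = 0
Sum = 5712

5712


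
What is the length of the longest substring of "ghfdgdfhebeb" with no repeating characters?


Input: "ghfdgdfhebeb"
Sliding window (track last position of each char):
  Position 0 ('g'): window [0,0] length 1 -- new best
  Position 1 ('h'): window [0,1] length 2 -- new best
  Position 2 ('f'): window [0,2] length 3 -- new best
  Position 3 ('d'): window [0,3] length 4 -- new best
  Position 4 ('g'): repeat (last at 0), move window start to 1
  Position 4 ('g'): window [1,4] length 4
  Position 5 ('d'): repeat (last at 3), move window start to 4
  Position 5 ('d'): window [4,5] length 2
  Position 6 ('f'): window [4,6] length 3
  Position 7 ('h'): window [4,7] length 4
  Position 8 ('e'): window [4,8] length 5 -- new best
  Position 9 ('b'): window [4,9] length 6 -- new best
  Position 10 ('e'): repeat (last at 8), move window start to 9
  Position 10 ('e'): window [9,10] length 2
  Position 11 ('b'): repeat (last at 9), move window start to 10
  Position 11 ('b'): window [10,11] length 2
Longest substring with no repeats: "gdfheb" with length 6

6


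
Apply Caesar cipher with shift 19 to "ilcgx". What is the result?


Caesar cipher: shift "ilcgx" by 19
  'i' (pos 8) + 19 = pos 1 = 'b'
  'l' (pos 11) + 19 = pos 4 = 'e'
  'c' (pos 2) + 19 = pos 21 = 'v'
  'g' (pos 6) + 19 = pos 25 = 'z'
  'x' (pos 23) + 19 = pos 16 = 'q'
Result: bevzq

bevzq


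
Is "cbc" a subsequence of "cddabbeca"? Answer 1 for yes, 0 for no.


Check if "cbc" is a subsequence of "cddabbeca"
Greedy scan:
  Position 0 ('c'): matches sub[0] = 'c'
  Position 1 ('d'): no match needed
  Position 2 ('d'): no match needed
  Position 3 ('a'): no match needed
  Position 4 ('b'): matches sub[1] = 'b'
  Position 5 ('b'): no match needed
  Position 6 ('e'): no match needed
  Position 7 ('c'): matches sub[2] = 'c'
  Position 8 ('a'): no match needed
All 3 characters matched => is a subsequence

1


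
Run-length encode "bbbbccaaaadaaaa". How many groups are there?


Input: bbbbccaaaadaaaa
Scanning for consecutive runs:
  Group 1: 'b' x 4 (positions 0-3)
  Group 2: 'c' x 2 (positions 4-5)
  Group 3: 'a' x 4 (positions 6-9)
  Group 4: 'd' x 1 (positions 10-10)
  Group 5: 'a' x 4 (positions 11-14)
Total groups: 5

5


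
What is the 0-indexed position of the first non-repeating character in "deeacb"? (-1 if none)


Input: deeacb
Character frequencies:
  'a': 1
  'b': 1
  'c': 1
  'd': 1
  'e': 2
Scanning left to right for freq == 1:
  Position 0 ('d'): unique! => answer = 0

0


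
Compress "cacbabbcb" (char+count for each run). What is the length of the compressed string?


Input: cacbabbcb
Runs:
  'c' x 1 => "c1"
  'a' x 1 => "a1"
  'c' x 1 => "c1"
  'b' x 1 => "b1"
  'a' x 1 => "a1"
  'b' x 2 => "b2"
  'c' x 1 => "c1"
  'b' x 1 => "b1"
Compressed: "c1a1c1b1a1b2c1b1"
Compressed length: 16

16


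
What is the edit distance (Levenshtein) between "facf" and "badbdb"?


Computing edit distance: "facf" -> "badbdb"
DP table:
           b    a    d    b    d    b
      0    1    2    3    4    5    6
  f   1    1    2    3    4    5    6
  a   2    2    1    2    3    4    5
  c   3    3    2    2    3    4    5
  f   4    4    3    3    3    4    5
Edit distance = dp[4][6] = 5

5


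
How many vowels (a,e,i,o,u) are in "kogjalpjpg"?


Input: kogjalpjpg
Checking each character:
  'k' at position 0: consonant
  'o' at position 1: vowel (running total: 1)
  'g' at position 2: consonant
  'j' at position 3: consonant
  'a' at position 4: vowel (running total: 2)
  'l' at position 5: consonant
  'p' at position 6: consonant
  'j' at position 7: consonant
  'p' at position 8: consonant
  'g' at position 9: consonant
Total vowels: 2

2


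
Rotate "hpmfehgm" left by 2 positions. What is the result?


Input: "hpmfehgm", rotate left by 2
First 2 characters: "hp"
Remaining characters: "mfehgm"
Concatenate remaining + first: "mfehgm" + "hp" = "mfehgmhp"

mfehgmhp


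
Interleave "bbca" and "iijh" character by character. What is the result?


Interleaving "bbca" and "iijh":
  Position 0: 'b' from first, 'i' from second => "bi"
  Position 1: 'b' from first, 'i' from second => "bi"
  Position 2: 'c' from first, 'j' from second => "cj"
  Position 3: 'a' from first, 'h' from second => "ah"
Result: bibicjah

bibicjah


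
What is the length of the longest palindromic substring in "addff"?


Input: "addff"
Checking substrings for palindromes:
  [1:3] "dd" (len 2) => palindrome
  [3:5] "ff" (len 2) => palindrome
Longest palindromic substring: "dd" with length 2

2


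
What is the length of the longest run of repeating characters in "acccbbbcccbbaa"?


Input: "acccbbbcccbbaa"
Scanning for longest run:
  Position 1 ('c'): new char, reset run to 1
  Position 2 ('c'): continues run of 'c', length=2
  Position 3 ('c'): continues run of 'c', length=3
  Position 4 ('b'): new char, reset run to 1
  Position 5 ('b'): continues run of 'b', length=2
  Position 6 ('b'): continues run of 'b', length=3
  Position 7 ('c'): new char, reset run to 1
  Position 8 ('c'): continues run of 'c', length=2
  Position 9 ('c'): continues run of 'c', length=3
  Position 10 ('b'): new char, reset run to 1
  Position 11 ('b'): continues run of 'b', length=2
  Position 12 ('a'): new char, reset run to 1
  Position 13 ('a'): continues run of 'a', length=2
Longest run: 'c' with length 3

3


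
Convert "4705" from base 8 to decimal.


Input: "4705" in base 8
Positional expansion:
  Digit '4' (value 4) x 8^3 = 2048
  Digit '7' (value 7) x 8^2 = 448
  Digit '0' (value 0) x 8^1 = 0
  Digit '5' (value 5) x 8^0 = 5
Sum = 2501

2501


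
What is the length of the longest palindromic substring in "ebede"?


Input: "ebede"
Checking substrings for palindromes:
  [0:3] "ebe" (len 3) => palindrome
  [2:5] "ede" (len 3) => palindrome
Longest palindromic substring: "ebe" with length 3

3


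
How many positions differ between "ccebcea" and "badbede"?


Comparing "ccebcea" and "badbede" position by position:
  Position 0: 'c' vs 'b' => DIFFER
  Position 1: 'c' vs 'a' => DIFFER
  Position 2: 'e' vs 'd' => DIFFER
  Position 3: 'b' vs 'b' => same
  Position 4: 'c' vs 'e' => DIFFER
  Position 5: 'e' vs 'd' => DIFFER
  Position 6: 'a' vs 'e' => DIFFER
Positions that differ: 6

6


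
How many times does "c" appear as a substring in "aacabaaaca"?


Searching for "c" in "aacabaaaca"
Scanning each position:
  Position 0: "a" => no
  Position 1: "a" => no
  Position 2: "c" => MATCH
  Position 3: "a" => no
  Position 4: "b" => no
  Position 5: "a" => no
  Position 6: "a" => no
  Position 7: "a" => no
  Position 8: "c" => MATCH
  Position 9: "a" => no
Total occurrences: 2

2


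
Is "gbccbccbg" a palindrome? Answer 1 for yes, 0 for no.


Input: gbccbccbg
Reversed: gbccbccbg
  Compare pos 0 ('g') with pos 8 ('g'): match
  Compare pos 1 ('b') with pos 7 ('b'): match
  Compare pos 2 ('c') with pos 6 ('c'): match
  Compare pos 3 ('c') with pos 5 ('c'): match
Result: palindrome

1


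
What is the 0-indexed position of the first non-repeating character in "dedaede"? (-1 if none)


Input: dedaede
Character frequencies:
  'a': 1
  'd': 3
  'e': 3
Scanning left to right for freq == 1:
  Position 0 ('d'): freq=3, skip
  Position 1 ('e'): freq=3, skip
  Position 2 ('d'): freq=3, skip
  Position 3 ('a'): unique! => answer = 3

3


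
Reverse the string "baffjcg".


Input: baffjcg
Reading characters right to left:
  Position 6: 'g'
  Position 5: 'c'
  Position 4: 'j'
  Position 3: 'f'
  Position 2: 'f'
  Position 1: 'a'
  Position 0: 'b'
Reversed: gcjffab

gcjffab


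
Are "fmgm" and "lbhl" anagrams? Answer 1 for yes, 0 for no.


Strings: "fmgm", "lbhl"
Sorted first:  fgmm
Sorted second: bhll
Differ at position 0: 'f' vs 'b' => not anagrams

0


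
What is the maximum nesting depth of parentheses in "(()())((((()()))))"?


Input: "(()())((((()()))))"
Tracking depth:
  Position 0 '(': depth becomes 1
  Position 1 '(': depth becomes 2
  Position 2 ')': depth becomes 1
  Position 3 '(': depth becomes 2
  Position 4 ')': depth becomes 1
  Position 5 ')': depth becomes 0
  Position 6 '(': depth becomes 1
  Position 7 '(': depth becomes 2
  Position 8 '(': depth becomes 3
  Position 9 '(': depth becomes 4
  Position 10 '(': depth becomes 5
  Position 11 ')': depth becomes 4
  Position 12 '(': depth becomes 5
  Position 13 ')': depth becomes 4
  Position 14 ')': depth becomes 3
  Position 15 ')': depth becomes 2
  Position 16 ')': depth becomes 1
  Position 17 ')': depth becomes 0
Maximum depth reached: 5

5


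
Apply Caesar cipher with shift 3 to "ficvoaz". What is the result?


Caesar cipher: shift "ficvoaz" by 3
  'f' (pos 5) + 3 = pos 8 = 'i'
  'i' (pos 8) + 3 = pos 11 = 'l'
  'c' (pos 2) + 3 = pos 5 = 'f'
  'v' (pos 21) + 3 = pos 24 = 'y'
  'o' (pos 14) + 3 = pos 17 = 'r'
  'a' (pos 0) + 3 = pos 3 = 'd'
  'z' (pos 25) + 3 = pos 2 = 'c'
Result: ilfyrdc

ilfyrdc


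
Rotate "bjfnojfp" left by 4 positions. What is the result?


Input: "bjfnojfp", rotate left by 4
First 4 characters: "bjfn"
Remaining characters: "ojfp"
Concatenate remaining + first: "ojfp" + "bjfn" = "ojfpbjfn"

ojfpbjfn


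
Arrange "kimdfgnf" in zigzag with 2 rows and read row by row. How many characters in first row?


Zigzag "kimdfgnf" into 2 rows:
Placing characters:
  'k' => row 0
  'i' => row 1
  'm' => row 0
  'd' => row 1
  'f' => row 0
  'g' => row 1
  'n' => row 0
  'f' => row 1
Rows:
  Row 0: "kmfn"
  Row 1: "idgf"
First row length: 4

4


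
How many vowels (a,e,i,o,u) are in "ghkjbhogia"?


Input: ghkjbhogia
Checking each character:
  'g' at position 0: consonant
  'h' at position 1: consonant
  'k' at position 2: consonant
  'j' at position 3: consonant
  'b' at position 4: consonant
  'h' at position 5: consonant
  'o' at position 6: vowel (running total: 1)
  'g' at position 7: consonant
  'i' at position 8: vowel (running total: 2)
  'a' at position 9: vowel (running total: 3)
Total vowels: 3

3


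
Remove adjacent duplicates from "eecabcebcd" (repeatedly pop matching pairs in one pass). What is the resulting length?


Input: eecabcebcd
Stack-based adjacent duplicate removal:
  Read 'e': push. Stack: e
  Read 'e': matches stack top 'e' => pop. Stack: (empty)
  Read 'c': push. Stack: c
  Read 'a': push. Stack: ca
  Read 'b': push. Stack: cab
  Read 'c': push. Stack: cabc
  Read 'e': push. Stack: cabce
  Read 'b': push. Stack: cabceb
  Read 'c': push. Stack: cabcebc
  Read 'd': push. Stack: cabcebcd
Final stack: "cabcebcd" (length 8)

8


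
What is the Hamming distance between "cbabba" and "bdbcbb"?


Comparing "cbabba" and "bdbcbb" position by position:
  Position 0: 'c' vs 'b' => differ
  Position 1: 'b' vs 'd' => differ
  Position 2: 'a' vs 'b' => differ
  Position 3: 'b' vs 'c' => differ
  Position 4: 'b' vs 'b' => same
  Position 5: 'a' vs 'b' => differ
Total differences (Hamming distance): 5

5


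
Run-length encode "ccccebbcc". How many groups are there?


Input: ccccebbcc
Scanning for consecutive runs:
  Group 1: 'c' x 4 (positions 0-3)
  Group 2: 'e' x 1 (positions 4-4)
  Group 3: 'b' x 2 (positions 5-6)
  Group 4: 'c' x 2 (positions 7-8)
Total groups: 4

4


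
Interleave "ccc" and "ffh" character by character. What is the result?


Interleaving "ccc" and "ffh":
  Position 0: 'c' from first, 'f' from second => "cf"
  Position 1: 'c' from first, 'f' from second => "cf"
  Position 2: 'c' from first, 'h' from second => "ch"
Result: cfcfch

cfcfch


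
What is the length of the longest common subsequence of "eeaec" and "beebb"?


LCS of "eeaec" and "beebb"
DP table:
           b    e    e    b    b
      0    0    0    0    0    0
  e   0    0    1    1    1    1
  e   0    0    1    2    2    2
  a   0    0    1    2    2    2
  e   0    0    1    2    2    2
  c   0    0    1    2    2    2
LCS length = dp[5][5] = 2

2


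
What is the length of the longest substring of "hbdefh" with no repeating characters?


Input: "hbdefh"
Sliding window (track last position of each char):
  Position 0 ('h'): window [0,0] length 1 -- new best
  Position 1 ('b'): window [0,1] length 2 -- new best
  Position 2 ('d'): window [0,2] length 3 -- new best
  Position 3 ('e'): window [0,3] length 4 -- new best
  Position 4 ('f'): window [0,4] length 5 -- new best
  Position 5 ('h'): repeat (last at 0), move window start to 1
  Position 5 ('h'): window [1,5] length 5
Longest substring with no repeats: "hbdef" with length 5

5


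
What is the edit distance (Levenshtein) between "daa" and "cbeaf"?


Computing edit distance: "daa" -> "cbeaf"
DP table:
           c    b    e    a    f
      0    1    2    3    4    5
  d   1    1    2    3    4    5
  a   2    2    2    3    3    4
  a   3    3    3    3    3    4
Edit distance = dp[3][5] = 4

4


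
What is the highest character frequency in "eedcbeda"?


Input: eedcbeda
Character counts:
  'a': 1
  'b': 1
  'c': 1
  'd': 2
  'e': 3
Maximum frequency: 3

3


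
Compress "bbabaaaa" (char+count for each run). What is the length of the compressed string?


Input: bbabaaaa
Runs:
  'b' x 2 => "b2"
  'a' x 1 => "a1"
  'b' x 1 => "b1"
  'a' x 4 => "a4"
Compressed: "b2a1b1a4"
Compressed length: 8

8


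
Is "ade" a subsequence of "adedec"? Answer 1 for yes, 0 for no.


Check if "ade" is a subsequence of "adedec"
Greedy scan:
  Position 0 ('a'): matches sub[0] = 'a'
  Position 1 ('d'): matches sub[1] = 'd'
  Position 2 ('e'): matches sub[2] = 'e'
  Position 3 ('d'): no match needed
  Position 4 ('e'): no match needed
  Position 5 ('c'): no match needed
All 3 characters matched => is a subsequence

1


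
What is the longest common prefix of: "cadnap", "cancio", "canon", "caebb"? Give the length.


Words: cadnap, cancio, canon, caebb
  Position 0: all 'c' => match
  Position 1: all 'a' => match
  Position 2: ('d', 'n', 'n', 'e') => mismatch, stop
LCP = "ca" (length 2)

2


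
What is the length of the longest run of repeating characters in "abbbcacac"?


Input: "abbbcacac"
Scanning for longest run:
  Position 1 ('b'): new char, reset run to 1
  Position 2 ('b'): continues run of 'b', length=2
  Position 3 ('b'): continues run of 'b', length=3
  Position 4 ('c'): new char, reset run to 1
  Position 5 ('a'): new char, reset run to 1
  Position 6 ('c'): new char, reset run to 1
  Position 7 ('a'): new char, reset run to 1
  Position 8 ('c'): new char, reset run to 1
Longest run: 'b' with length 3

3


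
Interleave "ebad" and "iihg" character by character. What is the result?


Interleaving "ebad" and "iihg":
  Position 0: 'e' from first, 'i' from second => "ei"
  Position 1: 'b' from first, 'i' from second => "bi"
  Position 2: 'a' from first, 'h' from second => "ah"
  Position 3: 'd' from first, 'g' from second => "dg"
Result: eibiahdg

eibiahdg


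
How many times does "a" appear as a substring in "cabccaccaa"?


Searching for "a" in "cabccaccaa"
Scanning each position:
  Position 0: "c" => no
  Position 1: "a" => MATCH
  Position 2: "b" => no
  Position 3: "c" => no
  Position 4: "c" => no
  Position 5: "a" => MATCH
  Position 6: "c" => no
  Position 7: "c" => no
  Position 8: "a" => MATCH
  Position 9: "a" => MATCH
Total occurrences: 4

4


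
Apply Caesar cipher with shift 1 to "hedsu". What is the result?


Caesar cipher: shift "hedsu" by 1
  'h' (pos 7) + 1 = pos 8 = 'i'
  'e' (pos 4) + 1 = pos 5 = 'f'
  'd' (pos 3) + 1 = pos 4 = 'e'
  's' (pos 18) + 1 = pos 19 = 't'
  'u' (pos 20) + 1 = pos 21 = 'v'
Result: ifetv

ifetv


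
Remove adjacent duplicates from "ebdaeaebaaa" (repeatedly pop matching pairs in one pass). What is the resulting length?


Input: ebdaeaebaaa
Stack-based adjacent duplicate removal:
  Read 'e': push. Stack: e
  Read 'b': push. Stack: eb
  Read 'd': push. Stack: ebd
  Read 'a': push. Stack: ebda
  Read 'e': push. Stack: ebdae
  Read 'a': push. Stack: ebdaea
  Read 'e': push. Stack: ebdaeae
  Read 'b': push. Stack: ebdaeaeb
  Read 'a': push. Stack: ebdaeaeba
  Read 'a': matches stack top 'a' => pop. Stack: ebdaeaeb
  Read 'a': push. Stack: ebdaeaeba
Final stack: "ebdaeaeba" (length 9)

9


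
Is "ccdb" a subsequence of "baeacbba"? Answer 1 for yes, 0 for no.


Check if "ccdb" is a subsequence of "baeacbba"
Greedy scan:
  Position 0 ('b'): no match needed
  Position 1 ('a'): no match needed
  Position 2 ('e'): no match needed
  Position 3 ('a'): no match needed
  Position 4 ('c'): matches sub[0] = 'c'
  Position 5 ('b'): no match needed
  Position 6 ('b'): no match needed
  Position 7 ('a'): no match needed
Only matched 1/4 characters => not a subsequence

0


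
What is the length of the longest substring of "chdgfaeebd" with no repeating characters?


Input: "chdgfaeebd"
Sliding window (track last position of each char):
  Position 0 ('c'): window [0,0] length 1 -- new best
  Position 1 ('h'): window [0,1] length 2 -- new best
  Position 2 ('d'): window [0,2] length 3 -- new best
  Position 3 ('g'): window [0,3] length 4 -- new best
  Position 4 ('f'): window [0,4] length 5 -- new best
  Position 5 ('a'): window [0,5] length 6 -- new best
  Position 6 ('e'): window [0,6] length 7 -- new best
  Position 7 ('e'): repeat (last at 6), move window start to 7
  Position 7 ('e'): window [7,7] length 1
  Position 8 ('b'): window [7,8] length 2
  Position 9 ('d'): window [7,9] length 3
Longest substring with no repeats: "chdgfae" with length 7

7


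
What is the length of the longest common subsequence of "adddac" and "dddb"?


LCS of "adddac" and "dddb"
DP table:
           d    d    d    b
      0    0    0    0    0
  a   0    0    0    0    0
  d   0    1    1    1    1
  d   0    1    2    2    2
  d   0    1    2    3    3
  a   0    1    2    3    3
  c   0    1    2    3    3
LCS length = dp[6][4] = 3

3


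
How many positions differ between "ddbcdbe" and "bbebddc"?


Comparing "ddbcdbe" and "bbebddc" position by position:
  Position 0: 'd' vs 'b' => DIFFER
  Position 1: 'd' vs 'b' => DIFFER
  Position 2: 'b' vs 'e' => DIFFER
  Position 3: 'c' vs 'b' => DIFFER
  Position 4: 'd' vs 'd' => same
  Position 5: 'b' vs 'd' => DIFFER
  Position 6: 'e' vs 'c' => DIFFER
Positions that differ: 6

6


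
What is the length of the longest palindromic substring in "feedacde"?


Input: "feedacde"
Checking substrings for palindromes:
  [1:3] "ee" (len 2) => palindrome
Longest palindromic substring: "ee" with length 2

2


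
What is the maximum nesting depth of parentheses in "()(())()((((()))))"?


Input: "()(())()((((()))))"
Tracking depth:
  Position 0 '(': depth becomes 1
  Position 1 ')': depth becomes 0
  Position 2 '(': depth becomes 1
  Position 3 '(': depth becomes 2
  Position 4 ')': depth becomes 1
  Position 5 ')': depth becomes 0
  Position 6 '(': depth becomes 1
  Position 7 ')': depth becomes 0
  Position 8 '(': depth becomes 1
  Position 9 '(': depth becomes 2
  Position 10 '(': depth becomes 3
  Position 11 '(': depth becomes 4
  Position 12 '(': depth becomes 5
  Position 13 ')': depth becomes 4
  Position 14 ')': depth becomes 3
  Position 15 ')': depth becomes 2
  Position 16 ')': depth becomes 1
  Position 17 ')': depth becomes 0
Maximum depth reached: 5

5


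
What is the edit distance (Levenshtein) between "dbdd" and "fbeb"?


Computing edit distance: "dbdd" -> "fbeb"
DP table:
           f    b    e    b
      0    1    2    3    4
  d   1    1    2    3    4
  b   2    2    1    2    3
  d   3    3    2    2    3
  d   4    4    3    3    3
Edit distance = dp[4][4] = 3

3


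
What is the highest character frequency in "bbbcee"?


Input: bbbcee
Character counts:
  'b': 3
  'c': 1
  'e': 2
Maximum frequency: 3

3


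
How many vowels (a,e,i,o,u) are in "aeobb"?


Input: aeobb
Checking each character:
  'a' at position 0: vowel (running total: 1)
  'e' at position 1: vowel (running total: 2)
  'o' at position 2: vowel (running total: 3)
  'b' at position 3: consonant
  'b' at position 4: consonant
Total vowels: 3

3


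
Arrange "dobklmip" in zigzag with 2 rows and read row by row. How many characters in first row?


Zigzag "dobklmip" into 2 rows:
Placing characters:
  'd' => row 0
  'o' => row 1
  'b' => row 0
  'k' => row 1
  'l' => row 0
  'm' => row 1
  'i' => row 0
  'p' => row 1
Rows:
  Row 0: "dbli"
  Row 1: "okmp"
First row length: 4

4


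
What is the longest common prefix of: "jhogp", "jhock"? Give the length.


Words: jhogp, jhock
  Position 0: all 'j' => match
  Position 1: all 'h' => match
  Position 2: all 'o' => match
  Position 3: ('g', 'c') => mismatch, stop
LCP = "jho" (length 3)

3


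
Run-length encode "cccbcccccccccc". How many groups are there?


Input: cccbcccccccccc
Scanning for consecutive runs:
  Group 1: 'c' x 3 (positions 0-2)
  Group 2: 'b' x 1 (positions 3-3)
  Group 3: 'c' x 10 (positions 4-13)
Total groups: 3

3


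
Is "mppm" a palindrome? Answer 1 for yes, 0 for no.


Input: mppm
Reversed: mppm
  Compare pos 0 ('m') with pos 3 ('m'): match
  Compare pos 1 ('p') with pos 2 ('p'): match
Result: palindrome

1


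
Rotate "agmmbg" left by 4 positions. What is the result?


Input: "agmmbg", rotate left by 4
First 4 characters: "agmm"
Remaining characters: "bg"
Concatenate remaining + first: "bg" + "agmm" = "bgagmm"

bgagmm


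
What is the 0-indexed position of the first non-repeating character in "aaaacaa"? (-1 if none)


Input: aaaacaa
Character frequencies:
  'a': 6
  'c': 1
Scanning left to right for freq == 1:
  Position 0 ('a'): freq=6, skip
  Position 1 ('a'): freq=6, skip
  Position 2 ('a'): freq=6, skip
  Position 3 ('a'): freq=6, skip
  Position 4 ('c'): unique! => answer = 4

4


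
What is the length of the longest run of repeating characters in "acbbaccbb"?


Input: "acbbaccbb"
Scanning for longest run:
  Position 1 ('c'): new char, reset run to 1
  Position 2 ('b'): new char, reset run to 1
  Position 3 ('b'): continues run of 'b', length=2
  Position 4 ('a'): new char, reset run to 1
  Position 5 ('c'): new char, reset run to 1
  Position 6 ('c'): continues run of 'c', length=2
  Position 7 ('b'): new char, reset run to 1
  Position 8 ('b'): continues run of 'b', length=2
Longest run: 'b' with length 2

2


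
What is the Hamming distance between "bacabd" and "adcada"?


Comparing "bacabd" and "adcada" position by position:
  Position 0: 'b' vs 'a' => differ
  Position 1: 'a' vs 'd' => differ
  Position 2: 'c' vs 'c' => same
  Position 3: 'a' vs 'a' => same
  Position 4: 'b' vs 'd' => differ
  Position 5: 'd' vs 'a' => differ
Total differences (Hamming distance): 4

4


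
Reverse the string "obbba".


Input: obbba
Reading characters right to left:
  Position 4: 'a'
  Position 3: 'b'
  Position 2: 'b'
  Position 1: 'b'
  Position 0: 'o'
Reversed: abbbo

abbbo


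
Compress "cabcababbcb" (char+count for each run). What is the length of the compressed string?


Input: cabcababbcb
Runs:
  'c' x 1 => "c1"
  'a' x 1 => "a1"
  'b' x 1 => "b1"
  'c' x 1 => "c1"
  'a' x 1 => "a1"
  'b' x 1 => "b1"
  'a' x 1 => "a1"
  'b' x 2 => "b2"
  'c' x 1 => "c1"
  'b' x 1 => "b1"
Compressed: "c1a1b1c1a1b1a1b2c1b1"
Compressed length: 20

20


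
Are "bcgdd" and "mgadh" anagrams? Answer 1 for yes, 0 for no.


Strings: "bcgdd", "mgadh"
Sorted first:  bcddg
Sorted second: adghm
Differ at position 0: 'b' vs 'a' => not anagrams

0


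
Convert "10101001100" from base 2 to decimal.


Input: "10101001100" in base 2
Positional expansion:
  Digit '1' (value 1) x 2^10 = 1024
  Digit '0' (value 0) x 2^9 = 0
  Digit '1' (value 1) x 2^8 = 256
  Digit '0' (value 0) x 2^7 = 0
  Digit '1' (value 1) x 2^6 = 64
  Digit '0' (value 0) x 2^5 = 0
  Digit '0' (value 0) x 2^4 = 0
  Digit '1' (value 1) x 2^3 = 8
  Digit '1' (value 1) x 2^2 = 4
  Digit '0' (value 0) x 2^1 = 0
  Digit '0' (value 0) x 2^0 = 0
Sum = 1356

1356


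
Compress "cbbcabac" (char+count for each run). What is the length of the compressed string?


Input: cbbcabac
Runs:
  'c' x 1 => "c1"
  'b' x 2 => "b2"
  'c' x 1 => "c1"
  'a' x 1 => "a1"
  'b' x 1 => "b1"
  'a' x 1 => "a1"
  'c' x 1 => "c1"
Compressed: "c1b2c1a1b1a1c1"
Compressed length: 14

14


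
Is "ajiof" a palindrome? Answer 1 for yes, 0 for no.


Input: ajiof
Reversed: foija
  Compare pos 0 ('a') with pos 4 ('f'): MISMATCH
  Compare pos 1 ('j') with pos 3 ('o'): MISMATCH
Result: not a palindrome

0


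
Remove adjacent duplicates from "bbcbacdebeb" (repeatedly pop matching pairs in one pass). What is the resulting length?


Input: bbcbacdebeb
Stack-based adjacent duplicate removal:
  Read 'b': push. Stack: b
  Read 'b': matches stack top 'b' => pop. Stack: (empty)
  Read 'c': push. Stack: c
  Read 'b': push. Stack: cb
  Read 'a': push. Stack: cba
  Read 'c': push. Stack: cbac
  Read 'd': push. Stack: cbacd
  Read 'e': push. Stack: cbacde
  Read 'b': push. Stack: cbacdeb
  Read 'e': push. Stack: cbacdebe
  Read 'b': push. Stack: cbacdebeb
Final stack: "cbacdebeb" (length 9)

9


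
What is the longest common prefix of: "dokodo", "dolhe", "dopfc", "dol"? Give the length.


Words: dokodo, dolhe, dopfc, dol
  Position 0: all 'd' => match
  Position 1: all 'o' => match
  Position 2: ('k', 'l', 'p', 'l') => mismatch, stop
LCP = "do" (length 2)

2


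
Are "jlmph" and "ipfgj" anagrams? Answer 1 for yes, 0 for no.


Strings: "jlmph", "ipfgj"
Sorted first:  hjlmp
Sorted second: fgijp
Differ at position 0: 'h' vs 'f' => not anagrams

0


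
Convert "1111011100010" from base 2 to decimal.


Input: "1111011100010" in base 2
Positional expansion:
  Digit '1' (value 1) x 2^12 = 4096
  Digit '1' (value 1) x 2^11 = 2048
  Digit '1' (value 1) x 2^10 = 1024
  Digit '1' (value 1) x 2^9 = 512
  Digit '0' (value 0) x 2^8 = 0
  Digit '1' (value 1) x 2^7 = 128
  Digit '1' (value 1) x 2^6 = 64
  Digit '1' (value 1) x 2^5 = 32
  Digit '0' (value 0) x 2^4 = 0
  Digit '0' (value 0) x 2^3 = 0
  Digit '0' (value 0) x 2^2 = 0
  Digit '1' (value 1) x 2^1 = 2
  Digit '0' (value 0) x 2^0 = 0
Sum = 7906

7906


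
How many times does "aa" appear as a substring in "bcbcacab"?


Searching for "aa" in "bcbcacab"
Scanning each position:
  Position 0: "bc" => no
  Position 1: "cb" => no
  Position 2: "bc" => no
  Position 3: "ca" => no
  Position 4: "ac" => no
  Position 5: "ca" => no
  Position 6: "ab" => no
Total occurrences: 0

0


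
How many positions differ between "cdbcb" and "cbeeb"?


Comparing "cdbcb" and "cbeeb" position by position:
  Position 0: 'c' vs 'c' => same
  Position 1: 'd' vs 'b' => DIFFER
  Position 2: 'b' vs 'e' => DIFFER
  Position 3: 'c' vs 'e' => DIFFER
  Position 4: 'b' vs 'b' => same
Positions that differ: 3

3


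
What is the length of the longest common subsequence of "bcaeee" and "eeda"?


LCS of "bcaeee" and "eeda"
DP table:
           e    e    d    a
      0    0    0    0    0
  b   0    0    0    0    0
  c   0    0    0    0    0
  a   0    0    0    0    1
  e   0    1    1    1    1
  e   0    1    2    2    2
  e   0    1    2    2    2
LCS length = dp[6][4] = 2

2


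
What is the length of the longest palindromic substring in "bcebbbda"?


Input: "bcebbbda"
Checking substrings for palindromes:
  [3:6] "bbb" (len 3) => palindrome
  [3:5] "bb" (len 2) => palindrome
  [4:6] "bb" (len 2) => palindrome
Longest palindromic substring: "bbb" with length 3

3


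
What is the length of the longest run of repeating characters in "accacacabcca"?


Input: "accacacabcca"
Scanning for longest run:
  Position 1 ('c'): new char, reset run to 1
  Position 2 ('c'): continues run of 'c', length=2
  Position 3 ('a'): new char, reset run to 1
  Position 4 ('c'): new char, reset run to 1
  Position 5 ('a'): new char, reset run to 1
  Position 6 ('c'): new char, reset run to 1
  Position 7 ('a'): new char, reset run to 1
  Position 8 ('b'): new char, reset run to 1
  Position 9 ('c'): new char, reset run to 1
  Position 10 ('c'): continues run of 'c', length=2
  Position 11 ('a'): new char, reset run to 1
Longest run: 'c' with length 2

2


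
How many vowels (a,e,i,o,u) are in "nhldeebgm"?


Input: nhldeebgm
Checking each character:
  'n' at position 0: consonant
  'h' at position 1: consonant
  'l' at position 2: consonant
  'd' at position 3: consonant
  'e' at position 4: vowel (running total: 1)
  'e' at position 5: vowel (running total: 2)
  'b' at position 6: consonant
  'g' at position 7: consonant
  'm' at position 8: consonant
Total vowels: 2

2


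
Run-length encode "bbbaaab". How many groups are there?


Input: bbbaaab
Scanning for consecutive runs:
  Group 1: 'b' x 3 (positions 0-2)
  Group 2: 'a' x 3 (positions 3-5)
  Group 3: 'b' x 1 (positions 6-6)
Total groups: 3

3


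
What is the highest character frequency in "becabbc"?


Input: becabbc
Character counts:
  'a': 1
  'b': 3
  'c': 2
  'e': 1
Maximum frequency: 3

3


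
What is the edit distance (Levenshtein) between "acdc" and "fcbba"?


Computing edit distance: "acdc" -> "fcbba"
DP table:
           f    c    b    b    a
      0    1    2    3    4    5
  a   1    1    2    3    4    4
  c   2    2    1    2    3    4
  d   3    3    2    2    3    4
  c   4    4    3    3    3    4
Edit distance = dp[4][5] = 4

4


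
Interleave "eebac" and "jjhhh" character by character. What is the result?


Interleaving "eebac" and "jjhhh":
  Position 0: 'e' from first, 'j' from second => "ej"
  Position 1: 'e' from first, 'j' from second => "ej"
  Position 2: 'b' from first, 'h' from second => "bh"
  Position 3: 'a' from first, 'h' from second => "ah"
  Position 4: 'c' from first, 'h' from second => "ch"
Result: ejejbhahch

ejejbhahch


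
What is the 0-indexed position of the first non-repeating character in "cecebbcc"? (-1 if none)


Input: cecebbcc
Character frequencies:
  'b': 2
  'c': 4
  'e': 2
Scanning left to right for freq == 1:
  Position 0 ('c'): freq=4, skip
  Position 1 ('e'): freq=2, skip
  Position 2 ('c'): freq=4, skip
  Position 3 ('e'): freq=2, skip
  Position 4 ('b'): freq=2, skip
  Position 5 ('b'): freq=2, skip
  Position 6 ('c'): freq=4, skip
  Position 7 ('c'): freq=4, skip
  No unique character found => answer = -1

-1


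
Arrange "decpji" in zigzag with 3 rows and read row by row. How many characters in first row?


Zigzag "decpji" into 3 rows:
Placing characters:
  'd' => row 0
  'e' => row 1
  'c' => row 2
  'p' => row 1
  'j' => row 0
  'i' => row 1
Rows:
  Row 0: "dj"
  Row 1: "epi"
  Row 2: "c"
First row length: 2

2


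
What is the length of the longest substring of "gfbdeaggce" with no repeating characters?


Input: "gfbdeaggce"
Sliding window (track last position of each char):
  Position 0 ('g'): window [0,0] length 1 -- new best
  Position 1 ('f'): window [0,1] length 2 -- new best
  Position 2 ('b'): window [0,2] length 3 -- new best
  Position 3 ('d'): window [0,3] length 4 -- new best
  Position 4 ('e'): window [0,4] length 5 -- new best
  Position 5 ('a'): window [0,5] length 6 -- new best
  Position 6 ('g'): repeat (last at 0), move window start to 1
  Position 6 ('g'): window [1,6] length 6
  Position 7 ('g'): repeat (last at 6), move window start to 7
  Position 7 ('g'): window [7,7] length 1
  Position 8 ('c'): window [7,8] length 2
  Position 9 ('e'): window [7,9] length 3
Longest substring with no repeats: "gfbdea" with length 6

6


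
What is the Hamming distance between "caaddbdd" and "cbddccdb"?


Comparing "caaddbdd" and "cbddccdb" position by position:
  Position 0: 'c' vs 'c' => same
  Position 1: 'a' vs 'b' => differ
  Position 2: 'a' vs 'd' => differ
  Position 3: 'd' vs 'd' => same
  Position 4: 'd' vs 'c' => differ
  Position 5: 'b' vs 'c' => differ
  Position 6: 'd' vs 'd' => same
  Position 7: 'd' vs 'b' => differ
Total differences (Hamming distance): 5

5


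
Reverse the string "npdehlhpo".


Input: npdehlhpo
Reading characters right to left:
  Position 8: 'o'
  Position 7: 'p'
  Position 6: 'h'
  Position 5: 'l'
  Position 4: 'h'
  Position 3: 'e'
  Position 2: 'd'
  Position 1: 'p'
  Position 0: 'n'
Reversed: ophlhedpn

ophlhedpn


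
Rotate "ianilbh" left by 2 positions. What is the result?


Input: "ianilbh", rotate left by 2
First 2 characters: "ia"
Remaining characters: "nilbh"
Concatenate remaining + first: "nilbh" + "ia" = "nilbhia"

nilbhia


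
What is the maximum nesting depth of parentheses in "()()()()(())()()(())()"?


Input: "()()()()(())()()(())()"
Tracking depth:
  Position 0 '(': depth becomes 1
  Position 1 ')': depth becomes 0
  Position 2 '(': depth becomes 1
  Position 3 ')': depth becomes 0
  Position 4 '(': depth becomes 1
  Position 5 ')': depth becomes 0
  Position 6 '(': depth becomes 1
  Position 7 ')': depth becomes 0
  Position 8 '(': depth becomes 1
  Position 9 '(': depth becomes 2
  Position 10 ')': depth becomes 1
  Position 11 ')': depth becomes 0
  Position 12 '(': depth becomes 1
  Position 13 ')': depth becomes 0
  Position 14 '(': depth becomes 1
  Position 15 ')': depth becomes 0
  Position 16 '(': depth becomes 1
  Position 17 '(': depth becomes 2
  Position 18 ')': depth becomes 1
  Position 19 ')': depth becomes 0
  Position 20 '(': depth becomes 1
  Position 21 ')': depth becomes 0
Maximum depth reached: 2

2


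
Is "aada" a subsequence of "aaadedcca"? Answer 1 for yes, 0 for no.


Check if "aada" is a subsequence of "aaadedcca"
Greedy scan:
  Position 0 ('a'): matches sub[0] = 'a'
  Position 1 ('a'): matches sub[1] = 'a'
  Position 2 ('a'): no match needed
  Position 3 ('d'): matches sub[2] = 'd'
  Position 4 ('e'): no match needed
  Position 5 ('d'): no match needed
  Position 6 ('c'): no match needed
  Position 7 ('c'): no match needed
  Position 8 ('a'): matches sub[3] = 'a'
All 4 characters matched => is a subsequence

1


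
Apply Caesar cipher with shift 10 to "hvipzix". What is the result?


Caesar cipher: shift "hvipzix" by 10
  'h' (pos 7) + 10 = pos 17 = 'r'
  'v' (pos 21) + 10 = pos 5 = 'f'
  'i' (pos 8) + 10 = pos 18 = 's'
  'p' (pos 15) + 10 = pos 25 = 'z'
  'z' (pos 25) + 10 = pos 9 = 'j'
  'i' (pos 8) + 10 = pos 18 = 's'
  'x' (pos 23) + 10 = pos 7 = 'h'
Result: rfszjsh

rfszjsh


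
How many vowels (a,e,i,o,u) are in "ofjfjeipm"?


Input: ofjfjeipm
Checking each character:
  'o' at position 0: vowel (running total: 1)
  'f' at position 1: consonant
  'j' at position 2: consonant
  'f' at position 3: consonant
  'j' at position 4: consonant
  'e' at position 5: vowel (running total: 2)
  'i' at position 6: vowel (running total: 3)
  'p' at position 7: consonant
  'm' at position 8: consonant
Total vowels: 3

3


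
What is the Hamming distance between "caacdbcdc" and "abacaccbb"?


Comparing "caacdbcdc" and "abacaccbb" position by position:
  Position 0: 'c' vs 'a' => differ
  Position 1: 'a' vs 'b' => differ
  Position 2: 'a' vs 'a' => same
  Position 3: 'c' vs 'c' => same
  Position 4: 'd' vs 'a' => differ
  Position 5: 'b' vs 'c' => differ
  Position 6: 'c' vs 'c' => same
  Position 7: 'd' vs 'b' => differ
  Position 8: 'c' vs 'b' => differ
Total differences (Hamming distance): 6

6


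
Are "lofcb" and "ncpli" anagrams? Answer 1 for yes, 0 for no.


Strings: "lofcb", "ncpli"
Sorted first:  bcflo
Sorted second: cilnp
Differ at position 0: 'b' vs 'c' => not anagrams

0


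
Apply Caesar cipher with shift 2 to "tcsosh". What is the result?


Caesar cipher: shift "tcsosh" by 2
  't' (pos 19) + 2 = pos 21 = 'v'
  'c' (pos 2) + 2 = pos 4 = 'e'
  's' (pos 18) + 2 = pos 20 = 'u'
  'o' (pos 14) + 2 = pos 16 = 'q'
  's' (pos 18) + 2 = pos 20 = 'u'
  'h' (pos 7) + 2 = pos 9 = 'j'
Result: veuquj

veuquj


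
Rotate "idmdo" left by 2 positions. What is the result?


Input: "idmdo", rotate left by 2
First 2 characters: "id"
Remaining characters: "mdo"
Concatenate remaining + first: "mdo" + "id" = "mdoid"

mdoid


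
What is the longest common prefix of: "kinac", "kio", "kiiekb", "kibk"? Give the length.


Words: kinac, kio, kiiekb, kibk
  Position 0: all 'k' => match
  Position 1: all 'i' => match
  Position 2: ('n', 'o', 'i', 'b') => mismatch, stop
LCP = "ki" (length 2)

2


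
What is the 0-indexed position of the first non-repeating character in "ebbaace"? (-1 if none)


Input: ebbaace
Character frequencies:
  'a': 2
  'b': 2
  'c': 1
  'e': 2
Scanning left to right for freq == 1:
  Position 0 ('e'): freq=2, skip
  Position 1 ('b'): freq=2, skip
  Position 2 ('b'): freq=2, skip
  Position 3 ('a'): freq=2, skip
  Position 4 ('a'): freq=2, skip
  Position 5 ('c'): unique! => answer = 5

5
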